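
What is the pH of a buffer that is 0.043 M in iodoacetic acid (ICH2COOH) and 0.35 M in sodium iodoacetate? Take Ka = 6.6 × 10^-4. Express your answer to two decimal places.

pKa = −log(6.6 × 10^-4) = 3.180
Using pH = pKa + log([base]/[acid]) with [base]/[acid] = 0.35/0.043:
pH = 3.180 + (+0.911) = 4.09

pH = 4.09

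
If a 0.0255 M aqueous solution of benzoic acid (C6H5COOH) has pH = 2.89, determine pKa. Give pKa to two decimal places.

pKa = 4.16

[H+] = 10^(-2.89) = 1.29 × 10^-3 M
At equilibrium [HA] = 0.0255 − 1.29 × 10^-3 = 2.42 × 10^-2 M
Ka = [H+][A-]/[HA] = (1.29 × 10^-3)² / 2.42 × 10^-2 = 6.88 × 10^-5
pKa = -log(6.88 × 10^-5) = 4.16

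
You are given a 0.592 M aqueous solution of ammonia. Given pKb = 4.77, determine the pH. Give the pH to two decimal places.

NH3 + H2O ⇌ NH4+ + OH-
Kb = 10^(−4.77) = 1.70 × 10^-5
From the ICE table, Kb = x²/(0.592 − x) = 1.70 × 10^-5.
Assume x ≪ 0.592: x ≈ √(1.70 × 10^-5 × 0.592) = 3.17 × 10^-3 M
(x/C₀ = 0.54% < 5%, so the approximation holds.)
pOH = −log(3.17 × 10^-3) = 2.50; pH = 14.00 − 2.50 = 11.50

pH = 11.50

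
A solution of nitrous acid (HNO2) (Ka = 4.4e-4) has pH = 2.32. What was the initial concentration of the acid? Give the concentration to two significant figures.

[H+] = 10^(-2.32) = 4.79 × 10^-3 M = x
Ka = x²/(C₀ − x) ⇒ C₀ = x + x²/Ka
C₀ = 4.79 × 10^-3 + (4.79 × 10^-3)²/(4.4 × 10^-4) = 5.69 × 10^-2 M

C₀ = 5.7 × 10^-2 M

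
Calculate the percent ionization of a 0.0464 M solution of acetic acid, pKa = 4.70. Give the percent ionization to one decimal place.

2.1%

CH3COOH ⇌ CH3COO- + H+; let x = [H+] at equilibrium.
Ka = 10^(−4.70) = 2.00 × 10^-5
x ≈ √(Ka·C₀) = √(2.00 × 10^-5 × 0.0464) = 9.63 × 10^-4 M
% ionization = x/C₀ × 100% = 9.63 × 10^-4/0.0464 × 100% = 2.1%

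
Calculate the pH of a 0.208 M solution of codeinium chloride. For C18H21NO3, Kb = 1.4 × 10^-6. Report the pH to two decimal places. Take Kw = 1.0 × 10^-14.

pH = 4.41

C18H22NO3+ is the conjugate acid of the weak base C18H21NO3.
Ka = Kw/Kb = 1.0×10^-14 / 1.4 × 10^-6 = 7.14 × 10^-9
Ka = [H+]²/(0.208 − [H+]) = 7.14 × 10^-9
Since Ka ≪ C₀, [H+] ≈ √(Ka·C₀) = 3.85 × 10^-5 M.
([H+]/C₀ = 0.019% < 5%, so the approximation holds.)
pH = −log[H+] = −log(3.85 × 10^-5) = 4.41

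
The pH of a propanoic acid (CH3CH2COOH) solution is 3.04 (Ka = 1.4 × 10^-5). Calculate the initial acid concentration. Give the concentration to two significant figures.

C₀ = 6.0 × 10^-2 M

[H+] = 10^(-3.04) = 9.12 × 10^-4 M = x
Ka = x²/(C₀ − x) ⇒ C₀ = x + x²/Ka
C₀ = 9.12 × 10^-4 + (9.12 × 10^-4)²/(1.4 × 10^-5) = 6.03 × 10^-2 M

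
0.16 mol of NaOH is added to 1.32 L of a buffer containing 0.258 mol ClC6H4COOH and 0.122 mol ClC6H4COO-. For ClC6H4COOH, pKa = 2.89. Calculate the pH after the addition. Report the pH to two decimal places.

pH = 3.35

OH- converts ClC6H4COOH to ClC6H4COO-: ClC6H4COOH → 0.098 mol, ClC6H4COO- → 0.282 mol.
pH = pKa + log([A⁻]/[HA]) = 2.89 + log(0.282/0.098) = 2.89 +0.459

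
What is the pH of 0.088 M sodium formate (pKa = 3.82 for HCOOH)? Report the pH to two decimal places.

HCOO- is the conjugate base of the weak acid HCOOH.
Ka = 10^(−3.82) = 1.51 × 10^-4
Kb = Kw/Ka = 1.0×10^-14 / 1.51 × 10^-4 = 6.62 × 10^-11
Let x = [OH-] at equilibrium. Kb = x²/(0.088 − x).
Assume x ≪ 0.088: x ≈ √(6.62 × 10^-11 × 0.088) = 2.41 × 10^-6 M
(x/C₀ = 0.0027% < 5%, so the approximation holds.)
pOH = −log(2.41 × 10^-6) = 5.62; pH = 14.00 − 5.62 = 8.38

pH = 8.38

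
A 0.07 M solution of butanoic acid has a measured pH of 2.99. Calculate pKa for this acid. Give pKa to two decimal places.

[H+] = 10^(-2.99) = 1.02 × 10^-3 M
At equilibrium [HA] = 0.07 − 1.02 × 10^-3 = 6.90 × 10^-2 M
Ka = [H+][A-]/[HA] = (1.02 × 10^-3)² / 6.90 × 10^-2 = 1.51 × 10^-5
pKa = -log(1.51 × 10^-5) = 4.82

pKa = 4.82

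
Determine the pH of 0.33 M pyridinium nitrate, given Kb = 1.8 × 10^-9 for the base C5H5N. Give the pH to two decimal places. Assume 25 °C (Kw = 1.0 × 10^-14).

C5H5NH+ is the conjugate acid of the weak base C5H5N.
Ka = Kw/Kb = 1.0×10^-14 / 1.8 × 10^-9 = 5.56 × 10^-6
Let x = [H+] at equilibrium. Ka = x²/(0.33 − x).
Neglecting x in the denominator: x = √(5.56 × 10^-6 × 0.33) = 1.35 × 10^-3 M
Check: 0.41% ionized — well under 5%, approximation valid.
pH = −log(1.35 × 10^-3) = 2.87

pH = 2.87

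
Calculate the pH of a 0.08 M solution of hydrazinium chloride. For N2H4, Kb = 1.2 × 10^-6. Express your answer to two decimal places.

pH = 4.59

N2H5+ is the conjugate acid of the weak base N2H4.
Ka = Kw/Kb = 1.0×10^-14 / 1.2 × 10^-6 = 8.33 × 10^-9
Ka = [H+]²/(0.08 − [H+]) = 8.33 × 10^-9
Neglecting [H+] in the denominator: [H+] = √(8.33 × 10^-9 × 0.08) = 2.58 × 10^-5 M
([H+]/C₀ = 0.032% < 5%, so the approximation holds.)
pH = −log[H+] = −log(2.58 × 10^-5) = 4.59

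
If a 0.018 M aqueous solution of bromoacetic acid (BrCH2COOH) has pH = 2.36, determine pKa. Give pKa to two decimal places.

pKa = 2.85

[H+] = 10^(-2.36) = 4.37 × 10^-3 M
At equilibrium [HA] = 0.018 − 4.37 × 10^-3 = 1.36 × 10^-2 M
Ka = [H+][A-]/[HA] = (4.37 × 10^-3)² / 1.36 × 10^-2 = 1.40 × 10^-3
pKa = -log(1.40 × 10^-3) = 2.85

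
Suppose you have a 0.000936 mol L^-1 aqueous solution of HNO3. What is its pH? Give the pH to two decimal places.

HNO3 is a strong acid and dissociates completely, so [H+] = 0.000936 M.
pH = -log(0.000936) = 3.03

pH = 3.03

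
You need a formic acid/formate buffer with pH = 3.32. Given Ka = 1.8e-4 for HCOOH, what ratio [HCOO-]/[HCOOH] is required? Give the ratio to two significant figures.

pKa = -log(1.8 × 10^-4) = 3.745
pH = pKa + log(r) ⇒ log(r) = 3.32 − 3.745 = -0.425
r = [HCOO-]/[HCOOH] = 10^(-0.425) = 0.376

ratio = 0.38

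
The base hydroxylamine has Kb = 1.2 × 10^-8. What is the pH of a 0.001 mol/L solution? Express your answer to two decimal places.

NH2OH + H2O ⇌ NH3OH+ + OH-
From the ICE table, Kb = [OH-]²/(0.001 − [OH-]) = 1.2 × 10^-8.
Assume [OH-] ≪ 0.001: [OH-] ≈ √(1.2 × 10^-8 × 0.001) = 3.46 × 10^-6 M
([OH-]/C₀ = 0.35% < 5%, so the approximation holds.)
pOH = 5.46, so pH = 14.00 − pOH = 8.54

pH = 8.54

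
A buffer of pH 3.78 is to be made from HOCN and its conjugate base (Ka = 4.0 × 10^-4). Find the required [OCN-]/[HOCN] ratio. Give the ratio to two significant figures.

pKa = -log(4.0 × 10^-4) = 3.398
pH = pKa + log(r) ⇒ log(r) = 3.78 − 3.398 = +0.382
r = [OCN-]/[HOCN] = 10^(+0.382) = 2.41

ratio = 2.4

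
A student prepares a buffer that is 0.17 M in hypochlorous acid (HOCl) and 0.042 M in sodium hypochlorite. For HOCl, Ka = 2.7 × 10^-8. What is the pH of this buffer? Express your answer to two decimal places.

pKa = −log(2.7 × 10^-8) = 7.569
pH = pKa + log([A⁻]/[HA]) = 7.569 + log(0.042/0.17)
pH = 7.569 + (-0.607) = 6.96

pH = 6.96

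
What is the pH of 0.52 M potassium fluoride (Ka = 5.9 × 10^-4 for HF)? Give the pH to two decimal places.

F- is the conjugate base of the weak acid HF.
Kb = Kw/Ka = 1.0×10^-14 / 5.9 × 10^-4 = 1.69 × 10^-11
From the ICE table, Kb = [OH-]²/(0.52 − [OH-]) = 1.69 × 10^-11.
Since Kb ≪ C₀, [OH-] ≈ √(Kb·C₀) = 2.96 × 10^-6 M.
([OH-]/C₀ = 0.00057% < 5%, so the approximation holds.)
pOH = −log(2.96 × 10^-6) = 5.53; pH = 14.00 − 5.53 = 8.47

pH = 8.47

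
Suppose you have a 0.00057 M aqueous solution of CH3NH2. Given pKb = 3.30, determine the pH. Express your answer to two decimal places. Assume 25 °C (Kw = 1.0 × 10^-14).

CH3NH2 + H2O ⇌ CH3NH3+ + OH-
Kb = 10^(−3.30) = 5.01 × 10^-4
Kb = [OH-]²/(0.00057 − [OH-]) = 5.01 × 10^-4
The 5% rule fails; solving [OH-]² + Kb·[OH-] − Kb·C₀ = 0 exactly:
[OH-] = (−Kb + √(Kb² + 4·Kb·C₀))/2 = 3.40 × 10^-4 M
pOH = −log(3.40 × 10^-4) = 3.47; pH = 14.00 − 3.47 = 10.53

pH = 10.53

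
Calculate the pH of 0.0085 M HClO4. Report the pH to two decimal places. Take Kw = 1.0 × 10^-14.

pH = 2.07

HClO4 is a strong acid and dissociates completely, so [H+] = 0.0085 M.
pH = -log(0.0085) = 2.07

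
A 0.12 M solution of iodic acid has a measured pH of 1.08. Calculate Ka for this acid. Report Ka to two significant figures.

[H+] = 10^(-1.08) = 8.32 × 10^-2 M
At equilibrium [HA] = 0.12 − 8.32 × 10^-2 = 3.68 × 10^-2 M
Ka = [H+][A-]/[HA] = (8.32 × 10^-2)² / 3.68 × 10^-2 = 1.9 × 10^-1

Ka = 1.9 × 10^-1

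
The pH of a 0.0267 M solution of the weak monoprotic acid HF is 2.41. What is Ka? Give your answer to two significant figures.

Ka = 6.6 × 10^-4

[H+] = 10^(-2.41) = 3.89 × 10^-3 M
At equilibrium [HA] = 0.0267 − 3.89 × 10^-3 = 2.28 × 10^-2 M
Ka = [H+][A-]/[HA] = (3.89 × 10^-3)² / 2.28 × 10^-2 = 6.6 × 10^-4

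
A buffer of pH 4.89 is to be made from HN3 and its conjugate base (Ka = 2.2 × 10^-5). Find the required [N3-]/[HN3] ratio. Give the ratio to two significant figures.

pKa = -log(2.2 × 10^-5) = 4.658
pH = pKa + log(r) ⇒ log(r) = 4.89 − 4.658 = +0.232
r = [N3-]/[HN3] = 10^(+0.232) = 1.71

ratio = 1.7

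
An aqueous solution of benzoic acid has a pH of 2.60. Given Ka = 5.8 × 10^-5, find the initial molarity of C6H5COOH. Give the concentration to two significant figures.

C₀ = 1.1 × 10^-1 M

[H+] = 10^(-2.60) = 2.51 × 10^-3 M = x
Ka = x²/(C₀ − x) ⇒ C₀ = x + x²/Ka
C₀ = 2.51 × 10^-3 + (2.51 × 10^-3)²/(5.8 × 10^-5) = 1.11 × 10^-1 M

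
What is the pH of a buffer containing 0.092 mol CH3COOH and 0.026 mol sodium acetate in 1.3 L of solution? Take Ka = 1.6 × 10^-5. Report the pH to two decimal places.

pKa = −log(1.6 × 10^-5) = 4.796
Henderson–Hasselbalch: pH = pKa + log([CH3COO-]/[CH3COOH]) = 4.796 + log(0.026/0.092)
pH = 4.796 + (-0.549) = 4.25

pH = 4.25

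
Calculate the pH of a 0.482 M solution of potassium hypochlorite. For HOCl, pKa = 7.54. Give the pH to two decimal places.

OCl- is the conjugate base of the weak acid HOCl.
Ka = 10^(−7.54) = 2.88 × 10^-8
Kb = Kw/Ka = 1.0×10^-14 / 2.88 × 10^-8 = 3.47 × 10^-7
Let x = [OH-] at equilibrium. Kb = x²/(0.482 − x).
Assume x ≪ 0.482: x ≈ √(3.47 × 10^-7 × 0.482) = 4.09 × 10^-4 M
pOH = −log(4.09 × 10^-4) = 3.39; pH = 14.00 − 3.39 = 10.61

pH = 10.61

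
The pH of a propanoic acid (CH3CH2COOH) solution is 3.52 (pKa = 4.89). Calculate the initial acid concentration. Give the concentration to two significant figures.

[H+] = 10^(-3.52) = 3.02 × 10^-4 M = x
Ka = 10^(−4.89) = 1.29 × 10^-5
Ka = x²/(C₀ − x) ⇒ C₀ = x + x²/Ka
C₀ = 3.02 × 10^-4 + (3.02 × 10^-4)²/(1.29 × 10^-5) = 7.37 × 10^-3 M

C₀ = 7.4 × 10^-3 M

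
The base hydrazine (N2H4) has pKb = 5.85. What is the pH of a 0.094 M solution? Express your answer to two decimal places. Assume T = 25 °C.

pH = 10.56

N2H4 + H2O ⇌ N2H5+ + OH-
Kb = 10^(−5.85) = 1.41 × 10^-6
Kb = [OH-]²/(0.094 − [OH-]) = 1.41 × 10^-6
Assume [OH-] ≪ 0.094: [OH-] ≈ √(1.41 × 10^-6 × 0.094) = 3.64 × 10^-4 M
([OH-]/C₀ = 0.39% < 5%, so the approximation holds.)
pOH = −log(3.64 × 10^-4) = 3.44; pH = 14.00 − 3.44 = 10.56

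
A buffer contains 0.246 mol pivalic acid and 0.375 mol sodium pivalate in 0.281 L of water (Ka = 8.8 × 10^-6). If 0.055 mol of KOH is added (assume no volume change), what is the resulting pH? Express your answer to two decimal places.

OH- converts (CH3)3CCOOH to (CH3)3CCOO-: (CH3)3CCOOH → 0.191 mol, (CH3)3CCOO- → 0.43 mol.
pKa = −log(8.8 × 10^-6) = 5.056
Henderson–Hasselbalch with mole ratio 0.43/0.191: pH = 5.056 + (+0.352)

pH = 5.41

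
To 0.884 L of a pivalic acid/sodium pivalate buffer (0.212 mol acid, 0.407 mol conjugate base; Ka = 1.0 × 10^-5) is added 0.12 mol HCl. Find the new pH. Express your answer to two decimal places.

pH = 4.94

Added H+ converts (CH3)3CCOO- to (CH3)3CCOOH: (CH3)3CCOOH → 0.332 mol, (CH3)3CCOO- → 0.287 mol.
pKa = −log(1.0 × 10^-5) = 5.000
Henderson–Hasselbalch with mole ratio 0.287/0.332: pH = 5.000 + (-0.063)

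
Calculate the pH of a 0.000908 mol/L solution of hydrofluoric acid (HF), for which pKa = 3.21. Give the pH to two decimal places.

HF ⇌ F- + H+
Ka = 10^(−3.21) = 6.17 × 10^-4
Ka = x²/(0.000908 − x) = 6.17 × 10^-4
x is not negligible relative to C₀; solve x² + 0.000617·x − 5.6e-07 = 0.
x = (−Ka + √(Ka² + 4·Ka·C₀))/2 = 5.01 × 10^-4 M
pH = −log[H+] = −log(5.01 × 10^-4) = 3.30

pH = 3.30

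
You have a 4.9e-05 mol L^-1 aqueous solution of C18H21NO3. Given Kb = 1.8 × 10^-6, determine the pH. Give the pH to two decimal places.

pH = 8.93

C18H21NO3 + H2O ⇌ C18H22NO3+ + OH-
Let x = [OH-] at equilibrium. Kb = x²/(4.9e-05 − x).
The 5% rule fails; solving x² + Kb·x − Kb·C₀ = 0 exactly:
x = [−1.8e-06 + √(1.8e-06² + 3.53e-10)]/2 = 8.53 × 10^-6 M
pOH = −log(8.53 × 10^-6) = 5.07; pH = 14.00 − 5.07 = 8.93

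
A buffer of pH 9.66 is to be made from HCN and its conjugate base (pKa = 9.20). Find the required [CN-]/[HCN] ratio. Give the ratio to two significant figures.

ratio = 2.9

pH = pKa + log(r) ⇒ log(r) = 9.66 − 9.20 = +0.46
r = [CN-]/[HCN] = 10^(+0.46) = 2.88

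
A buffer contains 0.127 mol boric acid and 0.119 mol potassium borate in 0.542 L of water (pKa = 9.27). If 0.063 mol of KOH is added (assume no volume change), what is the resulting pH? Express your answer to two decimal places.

pH = 9.72

OH- converts B(OH)3 to B(OH)4-: B(OH)3 → 0.064 mol, B(OH)4- → 0.182 mol.
pH = pKa + log([A⁻]/[HA]) = 9.27 + log(0.182/0.064) = 9.27 +0.454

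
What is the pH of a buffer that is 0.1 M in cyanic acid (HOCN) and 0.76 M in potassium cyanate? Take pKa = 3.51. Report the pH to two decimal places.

Using pH = pKa + log([base]/[acid]) with [base]/[acid] = 0.76/0.1:
pH = 3.51 + (+0.881) = 4.39

pH = 4.39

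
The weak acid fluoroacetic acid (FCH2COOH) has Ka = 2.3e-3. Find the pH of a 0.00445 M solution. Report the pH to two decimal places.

pH = 2.65

FCH2COOH ⇌ FCH2COO- + H+
Ka = [H+]²/(0.00445 − [H+]) = 2.3 × 10^-3
[H+] is not negligible relative to C₀; solve [H+]² + 0.0023·[H+] − 1.02e-05 = 0.
[H+] = [−0.0023 + √(0.0023² + 4.09e-05)]/2 = 2.25 × 10^-3 M
pH = −log[H+] = −log(2.25 × 10^-3) = 2.65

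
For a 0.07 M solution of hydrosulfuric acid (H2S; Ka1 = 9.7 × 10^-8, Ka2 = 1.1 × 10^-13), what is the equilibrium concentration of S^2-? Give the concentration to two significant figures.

First ionization gives [H+] ≈ [HS-] = 8.24 × 10^-5 M.
Second step: Ka2 = [H+][S^2-]/[HS-] ≈ [S^2-] (since [H+] ≈ [HS-]).
So [S^2-] ≈ Ka2.

1.1 × 10^-13 M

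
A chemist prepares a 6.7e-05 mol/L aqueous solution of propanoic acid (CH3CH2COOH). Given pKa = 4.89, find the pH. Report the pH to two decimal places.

CH3CH2COOH ⇌ CH3CH2COO- + H+
Ka = 10^(−4.89) = 1.29 × 10^-5
From the ICE table, Ka = [H+]²/(6.7e-05 − [H+]) = 1.29 × 10^-5.
The 5% rule fails; solving [H+]² + Ka·[H+] − Ka·C₀ = 0 exactly:
[H+] = [−1.29e-05 + √(1.29e-05² + 3.46e-09)]/2 = 2.36 × 10^-5 M
pH = −log(2.36 × 10^-5) = 4.63

pH = 4.63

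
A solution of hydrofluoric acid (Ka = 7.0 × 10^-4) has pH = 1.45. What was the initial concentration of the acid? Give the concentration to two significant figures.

C₀ = 1.8 M

[H+] = 10^(-1.45) = 3.55 × 10^-2 M = x
Ka = x²/(C₀ − x) ⇒ C₀ = x + x²/Ka
C₀ = 3.55 × 10^-2 + (3.55 × 10^-2)²/(7.0 × 10^-4) = 1.84 M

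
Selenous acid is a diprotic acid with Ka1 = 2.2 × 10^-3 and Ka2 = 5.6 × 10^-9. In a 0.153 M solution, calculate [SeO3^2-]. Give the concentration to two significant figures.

First ionization gives [H+] ≈ [HSeO3-] = 1.73 × 10^-2 M.
Second step: Ka2 = [H+][SeO3^2-]/[HSeO3-] ≈ [SeO3^2-] (since [H+] ≈ [HSeO3-]).
So [SeO3^2-] ≈ Ka2.

5.6 × 10^-9 M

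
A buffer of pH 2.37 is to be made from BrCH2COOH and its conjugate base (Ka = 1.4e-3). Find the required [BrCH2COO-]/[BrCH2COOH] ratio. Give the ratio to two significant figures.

ratio = 0.33

pKa = -log(1.4 × 10^-3) = 2.854
pH = pKa + log(r) ⇒ log(r) = 2.37 − 2.854 = -0.484
r = [BrCH2COO-]/[BrCH2COOH] = 10^(-0.484) = 0.328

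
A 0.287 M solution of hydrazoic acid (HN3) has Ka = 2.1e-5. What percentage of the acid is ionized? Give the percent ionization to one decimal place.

HN3 ⇌ N3- + H+; let x = [H+] at equilibrium.
x ≈ √(Ka·C₀) = √(2.1 × 10^-5 × 0.287) = 2.45 × 10^-3 M
% ionization = x/C₀ × 100% = 2.45 × 10^-3/0.287 × 100% = 0.9%

0.9%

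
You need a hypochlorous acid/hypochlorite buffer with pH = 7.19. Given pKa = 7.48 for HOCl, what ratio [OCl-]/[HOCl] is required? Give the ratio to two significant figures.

pH = pKa + log(r) ⇒ log(r) = 7.19 − 7.48 = -0.29
r = [OCl-]/[HOCl] = 10^(-0.29) = 0.513

ratio = 0.51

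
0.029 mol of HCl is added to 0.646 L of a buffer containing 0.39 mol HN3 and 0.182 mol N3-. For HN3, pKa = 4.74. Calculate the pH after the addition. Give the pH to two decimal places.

pH = 4.30

After neutralization: n(HN3) = 0.419 mol, n(N3-) = 0.153 mol.
pH = pKa + log([A⁻]/[HA]) = 4.74 + log(0.153/0.419) = 4.74 -0.438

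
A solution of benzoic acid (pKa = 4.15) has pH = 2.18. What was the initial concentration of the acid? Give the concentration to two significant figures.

[H+] = 10^(-2.18) = 6.61 × 10^-3 M = x
Ka = 10^(−4.15) = 7.08 × 10^-5
Ka = x²/(C₀ − x) ⇒ C₀ = x + x²/Ka
C₀ = 6.61 × 10^-3 + (6.61 × 10^-3)²/(7.08 × 10^-5) = 6.24 × 10^-1 M

C₀ = 6.2 × 10^-1 M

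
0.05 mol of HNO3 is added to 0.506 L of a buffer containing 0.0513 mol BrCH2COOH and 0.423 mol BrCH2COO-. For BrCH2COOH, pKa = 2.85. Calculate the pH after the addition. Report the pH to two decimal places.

pH = 3.42

Added H+ converts BrCH2COO- to BrCH2COOH: BrCH2COOH → 0.101 mol, BrCH2COO- → 0.373 mol.
pH = pKa + log([A⁻]/[HA]) = 2.85 + log(0.373/0.101) = 2.85 +0.567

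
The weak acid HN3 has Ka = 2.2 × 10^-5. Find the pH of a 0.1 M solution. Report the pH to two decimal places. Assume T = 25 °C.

pH = 2.83

HN3 ⇌ N3- + H+
From the ICE table, Ka = [H+]²/(0.1 − [H+]) = 2.2 × 10^-5.
Assume [H+] ≪ 0.1: [H+] ≈ √(2.2 × 10^-5 × 0.1) = 1.48 × 10^-3 M
([H+]/C₀ = 1.5% < 5%, so the approximation holds.)
pH = −log[H+] = −log(1.48 × 10^-3) = 2.83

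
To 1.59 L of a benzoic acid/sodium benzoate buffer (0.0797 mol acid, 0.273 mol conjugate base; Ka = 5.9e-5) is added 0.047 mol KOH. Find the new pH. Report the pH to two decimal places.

OH- converts C6H5COOH to C6H5COO-: C6H5COOH → 0.0327 mol, C6H5COO- → 0.32 mol.
pKa = −log(5.9 × 10^-5) = 4.229
pH = pKa + log(n_C6H5COO-/n_C6H5COOH) = 4.229 + log(0.32/0.0327) = 4.229 + (+0.991)

pH = 5.22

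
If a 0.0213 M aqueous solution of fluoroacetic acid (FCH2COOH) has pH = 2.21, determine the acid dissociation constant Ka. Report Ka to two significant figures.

Ka = 2.5 × 10^-3

[H+] = 10^(-2.21) = 6.17 × 10^-3 M
At equilibrium [HA] = 0.0213 − 6.17 × 10^-3 = 1.51 × 10^-2 M
Ka = [H+][A-]/[HA] = (6.17 × 10^-3)² / 1.51 × 10^-2 = 2.5 × 10^-3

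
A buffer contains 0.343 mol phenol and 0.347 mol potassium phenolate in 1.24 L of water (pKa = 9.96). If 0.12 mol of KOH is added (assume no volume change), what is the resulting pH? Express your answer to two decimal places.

pH = 10.28

After neutralization: n(C6H5OH) = 0.223 mol, n(C6H5O-) = 0.467 mol.
pH = pKa + log([A⁻]/[HA]) = 9.96 + log(0.467/0.223) = 9.96 +0.321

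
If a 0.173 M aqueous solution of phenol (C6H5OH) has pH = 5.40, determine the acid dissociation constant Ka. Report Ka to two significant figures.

[H+] = 10^(-5.40) = 3.98 × 10^-6 M
At equilibrium [HA] = 0.173 − 3.98 × 10^-6 = 1.73 × 10^-1 M
Ka = [H+][A-]/[HA] = (3.98 × 10^-6)² / 1.73 × 10^-1 = 9.2 × 10^-11

Ka = 9.2 × 10^-11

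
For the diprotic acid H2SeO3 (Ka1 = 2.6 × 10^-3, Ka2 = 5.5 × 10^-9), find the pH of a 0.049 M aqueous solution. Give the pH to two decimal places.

Since Ka1 ≫ Ka2, the first ionization dominates [H+].
Ka1 = x²/(0.049 − x) = 2.6 × 10^-3
Solving the quadratic: x = (−Ka1 + √(Ka1² + 4·Ka1·C₀))/2 = 1.01 × 10^-2 M
pH = −log(1.01 × 10^-2) = 2.00

pH = 2.00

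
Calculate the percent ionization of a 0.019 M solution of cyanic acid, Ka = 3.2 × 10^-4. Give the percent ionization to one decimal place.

HOCN ⇌ OCN- + H+; let x = [H+] at equilibrium.
Ka = x²/(C₀ − x); solving the quadratic gives x = 2.31 × 10^-3 M.
% ionization = x/C₀ × 100% = 2.31 × 10^-3/0.019 × 100% = 12.2%

12.2%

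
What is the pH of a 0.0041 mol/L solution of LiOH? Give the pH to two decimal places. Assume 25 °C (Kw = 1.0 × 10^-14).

pH = 11.61

LiOH is a strong base; [OH-] = 0.0041 M.
pOH = -log(0.0041) = 2.39
pH = 14.00 - 2.39 = 11.61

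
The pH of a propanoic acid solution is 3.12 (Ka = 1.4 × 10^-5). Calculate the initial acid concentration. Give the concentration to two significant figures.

[H+] = 10^(-3.12) = 7.59 × 10^-4 M = x
Ka = x²/(C₀ − x) ⇒ C₀ = x + x²/Ka
C₀ = 7.59 × 10^-4 + (7.59 × 10^-4)²/(1.4 × 10^-5) = 4.19 × 10^-2 M

C₀ = 4.2 × 10^-2 M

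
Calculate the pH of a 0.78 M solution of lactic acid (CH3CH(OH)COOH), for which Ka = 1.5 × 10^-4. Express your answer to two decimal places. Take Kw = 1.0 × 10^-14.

CH3CH(OH)COOH ⇌ CH3CH(OH)COO- + H+
Let x = [H+] at equilibrium. Ka = x²/(0.78 − x).
Since Ka ≪ C₀, x ≈ √(Ka·C₀) = 1.08 × 10^-2 M.
(x/C₀ = 1.4% < 5%, so the approximation holds.)
pH = −log[H+] = −log(1.08 × 10^-2) = 1.97

pH = 1.97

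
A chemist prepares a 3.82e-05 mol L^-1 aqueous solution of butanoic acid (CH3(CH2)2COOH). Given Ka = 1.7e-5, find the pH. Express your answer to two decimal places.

CH3(CH2)2COOH ⇌ CH3(CH2)2COO- + H+
Let x = [H+] at equilibrium. Ka = x²/(3.82e-05 − x).
x is not negligible relative to C₀; solve x² + 1.7e-05·x − 6.49e-10 = 0.
x = (−Ka + √(Ka² + 4·Ka·C₀))/2 = 1.84 × 10^-5 M
pH = −log(1.84 × 10^-5) = 4.74

pH = 4.74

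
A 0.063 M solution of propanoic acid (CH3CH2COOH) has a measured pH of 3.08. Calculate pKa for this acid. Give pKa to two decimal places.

pKa = 4.95

[H+] = 10^(-3.08) = 8.32 × 10^-4 M
At equilibrium [HA] = 0.063 − 8.32 × 10^-4 = 6.22 × 10^-2 M
Ka = [H+][A-]/[HA] = (8.32 × 10^-4)² / 6.22 × 10^-2 = 1.11 × 10^-5
pKa = -log(1.11 × 10^-5) = 4.95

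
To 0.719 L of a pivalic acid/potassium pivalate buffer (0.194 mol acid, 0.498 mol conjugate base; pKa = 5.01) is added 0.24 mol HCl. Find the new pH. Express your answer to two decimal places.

pH = 4.78

After neutralization: n((CH3)3CCOOH) = 0.434 mol, n((CH3)3CCOO-) = 0.258 mol.
pH = pKa + log([A⁻]/[HA]) = 5.01 + log(0.258/0.434) = 5.01 -0.226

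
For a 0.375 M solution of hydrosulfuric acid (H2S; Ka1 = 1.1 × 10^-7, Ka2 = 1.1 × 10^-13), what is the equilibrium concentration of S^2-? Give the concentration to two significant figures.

First ionization gives [H+] ≈ [HS-] = 2.03 × 10^-4 M.
Second step: Ka2 = [H+][S^2-]/[HS-] ≈ [S^2-] (since [H+] ≈ [HS-]).
So [S^2-] ≈ Ka2.

1.1 × 10^-13 M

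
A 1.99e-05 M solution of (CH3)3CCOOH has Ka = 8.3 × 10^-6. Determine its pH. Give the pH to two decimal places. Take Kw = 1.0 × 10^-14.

(CH3)3CCOOH ⇌ (CH3)3CCOO- + H+
Let x = [H+] at equilibrium. Ka = x²/(1.99e-05 − x).
x is not negligible relative to C₀; solve x² + 8.3e-06·x − 1.65e-10 = 0.
x = (−Ka + √(Ka² + 4·Ka·C₀))/2 = 9.36 × 10^-6 M
pH = −log[H+] = −log(9.36 × 10^-6) = 5.03

pH = 5.03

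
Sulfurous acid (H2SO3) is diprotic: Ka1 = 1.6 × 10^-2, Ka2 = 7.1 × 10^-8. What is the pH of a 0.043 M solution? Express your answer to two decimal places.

pH = 1.71

Ka1 ≫ Ka2, so treat the first dissociation as the only significant source of H+.
Ka1 = x²/(0.043 − x) = 1.6 × 10^-2
Solving the quadratic: x = (−Ka1 + √(Ka1² + 4·Ka1·C₀))/2 = 1.94 × 10^-2 M
pH = −log(1.94 × 10^-2) = 1.71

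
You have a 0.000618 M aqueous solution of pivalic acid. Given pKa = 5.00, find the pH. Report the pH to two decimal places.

(CH3)3CCOOH ⇌ (CH3)3CCOO- + H+
Ka = 10^(−5.00) = 1.00 × 10^-5
Ka = [H+]²/(0.000618 − [H+]) = 1.00 × 10^-5
[H+] is not negligible relative to C₀; solve [H+]² + 1e-05·[H+] − 6.18e-09 = 0.
[H+] = (−Ka + √(Ka² + 4·Ka·C₀))/2 = 7.38 × 10^-5 M
pH = −log(7.38 × 10^-5) = 4.13

pH = 4.13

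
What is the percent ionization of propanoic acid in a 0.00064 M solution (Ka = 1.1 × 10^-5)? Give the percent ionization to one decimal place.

12.3%

CH3CH2COOH ⇌ CH3CH2COO- + H+; let x = [H+] at equilibrium.
Solve x² + 1.1e-05x − 7.04e-09 = 0 → x = 7.86 × 10^-5 M
Fraction ionized = 7.86 × 10^-5 / 0.00064 = 0.1228 → 12.3%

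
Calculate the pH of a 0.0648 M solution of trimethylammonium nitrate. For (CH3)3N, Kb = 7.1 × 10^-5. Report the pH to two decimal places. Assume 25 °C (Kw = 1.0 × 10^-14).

pH = 5.52

(CH3)3NH+ is the conjugate acid of the weak base (CH3)3N.
Ka = Kw/Kb = 1.0×10^-14 / 7.1 × 10^-5 = 1.41 × 10^-10
Let x = [H+] at equilibrium. Ka = x²/(0.0648 − x).
Neglecting x in the denominator: x = √(1.41 × 10^-10 × 0.0648) = 3.02 × 10^-6 M
(x/C₀ = 0.0047% < 5%, so the approximation holds.)
pH = −log(3.02 × 10^-6) = 5.52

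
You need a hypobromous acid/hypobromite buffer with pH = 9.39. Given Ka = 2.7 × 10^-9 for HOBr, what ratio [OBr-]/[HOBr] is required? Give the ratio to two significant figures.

ratio = 6.6

pKa = -log(2.7 × 10^-9) = 8.569
pH = pKa + log(r) ⇒ log(r) = 9.39 − 8.569 = +0.821
r = [OBr-]/[HOBr] = 10^(+0.821) = 6.62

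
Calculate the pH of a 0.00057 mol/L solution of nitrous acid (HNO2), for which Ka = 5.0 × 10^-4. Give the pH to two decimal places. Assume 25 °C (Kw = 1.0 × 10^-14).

HNO2 ⇌ NO2- + H+
Let x = [H+] at equilibrium. Ka = x²/(0.00057 − x).
The 5% rule fails; solving x² + Ka·x − Ka·C₀ = 0 exactly:
x = [−0.0005 + √(0.0005² + 1.14e-06)]/2 = 3.39 × 10^-4 M
pH = −log(3.39 × 10^-4) = 3.47

pH = 3.47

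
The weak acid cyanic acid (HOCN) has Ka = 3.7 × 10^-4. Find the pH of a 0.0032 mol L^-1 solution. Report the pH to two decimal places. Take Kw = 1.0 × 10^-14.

pH = 3.04

HOCN ⇌ OCN- + H+
From the ICE table, Ka = x²/(0.0032 − x) = 3.7 × 10^-4.
x is not negligible relative to C₀; solve x² + 0.00037·x − 1.18e-06 = 0.
x = (−Ka + √(Ka² + 4·Ka·C₀))/2 = 9.19 × 10^-4 M
pH = −log(9.19 × 10^-4) = 3.04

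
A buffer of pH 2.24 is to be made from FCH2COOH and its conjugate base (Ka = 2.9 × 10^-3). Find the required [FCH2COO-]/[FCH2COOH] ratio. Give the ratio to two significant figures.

ratio = 0.50

pKa = -log(2.9 × 10^-3) = 2.538
pH = pKa + log(r) ⇒ log(r) = 2.24 − 2.538 = -0.298
r = [FCH2COO-]/[FCH2COOH] = 10^(-0.298) = 0.504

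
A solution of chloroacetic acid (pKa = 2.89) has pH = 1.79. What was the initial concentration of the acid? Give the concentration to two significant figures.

C₀ = 2.2 × 10^-1 M

[H+] = 10^(-1.79) = 1.62 × 10^-2 M = x
Ka = 10^(−2.89) = 1.29 × 10^-3
Ka = x²/(C₀ − x) ⇒ C₀ = x + x²/Ka
C₀ = 1.62 × 10^-2 + (1.62 × 10^-2)²/(1.29 × 10^-3) = 2.20 × 10^-1 M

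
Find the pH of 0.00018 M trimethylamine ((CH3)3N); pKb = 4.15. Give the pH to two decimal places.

(CH3)3N + H2O ⇌ (CH3)3NH+ + OH-
Kb = 10^(−4.15) = 7.08 × 10^-5
From the ICE table, Kb = [OH-]²/(0.00018 − [OH-]) = 7.08 × 10^-5.
Here C₀/Kb ≈ 2.54, so the small-[OH-] approximation fails. Use the quadratic:
[OH-] = (−Kb + √(Kb² + 4·Kb·C₀))/2 = 8.29 × 10^-5 M
pOH = 4.08, so pH = 14.00 − pOH = 9.92

pH = 9.92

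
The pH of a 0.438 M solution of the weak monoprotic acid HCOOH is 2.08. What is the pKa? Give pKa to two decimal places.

pKa = 3.79

[H+] = 10^(-2.08) = 8.32 × 10^-3 M
At equilibrium [HA] = 0.438 − 8.32 × 10^-3 = 4.30 × 10^-1 M
Ka = [H+][A-]/[HA] = (8.32 × 10^-3)² / 4.30 × 10^-1 = 1.61 × 10^-4
pKa = -log(1.61 × 10^-4) = 3.79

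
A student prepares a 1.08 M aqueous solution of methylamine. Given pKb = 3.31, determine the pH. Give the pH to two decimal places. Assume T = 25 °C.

CH3NH2 + H2O ⇌ CH3NH3+ + OH-
Kb = 10^(−3.31) = 4.90 × 10^-4
From the ICE table, Kb = [OH-]²/(1.08 − [OH-]) = 4.90 × 10^-4.
Neglecting [OH-] in the denominator: [OH-] = √(4.90 × 10^-4 × 1.08) = 2.30 × 10^-2 M
([OH-]/C₀ = 2.1% < 5%, so the approximation holds.)
pOH = −log(2.30 × 10^-2) = 1.64; pH = 14.00 − 1.64 = 12.36

pH = 12.36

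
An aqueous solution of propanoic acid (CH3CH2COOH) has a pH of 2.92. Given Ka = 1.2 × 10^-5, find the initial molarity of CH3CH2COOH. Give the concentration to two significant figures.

C₀ = 1.2 × 10^-1 M

[H+] = 10^(-2.92) = 1.20 × 10^-3 M = x
Ka = x²/(C₀ − x) ⇒ C₀ = x + x²/Ka
C₀ = 1.20 × 10^-3 + (1.20 × 10^-3)²/(1.2 × 10^-5) = 1.21 × 10^-1 M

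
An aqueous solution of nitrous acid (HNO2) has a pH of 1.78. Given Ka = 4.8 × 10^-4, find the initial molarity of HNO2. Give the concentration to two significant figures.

C₀ = 5.9 × 10^-1 M

[H+] = 10^(-1.78) = 1.66 × 10^-2 M = x
Ka = x²/(C₀ − x) ⇒ C₀ = x + x²/Ka
C₀ = 1.66 × 10^-2 + (1.66 × 10^-2)²/(4.8 × 10^-4) = 5.91 × 10^-1 M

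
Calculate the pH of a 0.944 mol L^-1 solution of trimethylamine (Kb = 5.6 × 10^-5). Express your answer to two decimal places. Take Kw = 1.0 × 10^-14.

(CH3)3N + H2O ⇌ (CH3)3NH+ + OH-
Let x = [OH-] at equilibrium. Kb = x²/(0.944 − x).
Since Kb ≪ C₀, x ≈ √(Kb·C₀) = 7.27 × 10^-3 M.
(x/C₀ = 0.77% < 5%, so the approximation holds.)
pOH = 2.14, so pH = 14.00 − pOH = 11.86

pH = 11.86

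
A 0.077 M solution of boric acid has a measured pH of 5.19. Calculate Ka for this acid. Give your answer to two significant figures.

Ka = 5.4 × 10^-10

[H+] = 10^(-5.19) = 6.46 × 10^-6 M
At equilibrium [HA] = 0.077 − 6.46 × 10^-6 = 7.70 × 10^-2 M
Ka = [H+][A-]/[HA] = (6.46 × 10^-6)² / 7.70 × 10^-2 = 5.4 × 10^-10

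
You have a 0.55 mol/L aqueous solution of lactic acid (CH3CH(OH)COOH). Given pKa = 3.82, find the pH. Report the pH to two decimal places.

CH3CH(OH)COOH ⇌ CH3CH(OH)COO- + H+
Ka = 10^(−3.82) = 1.51 × 10^-4
From the ICE table, Ka = [H+]²/(0.55 − [H+]) = 1.51 × 10^-4.
Neglecting [H+] in the denominator: [H+] = √(1.51 × 10^-4 × 0.55) = 9.11 × 10^-3 M
([H+]/C₀ = 1.7% < 5%, so the approximation holds.)
pH = −log[H+] = −log(9.11 × 10^-3) = 2.04

pH = 2.04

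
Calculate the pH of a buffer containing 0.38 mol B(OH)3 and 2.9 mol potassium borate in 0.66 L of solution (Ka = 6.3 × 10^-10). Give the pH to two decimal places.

pKa = −log(6.3 × 10^-10) = 9.201
pH = pKa + log([A⁻]/[HA]) = 9.201 + log(2.9/0.38)
pH = 9.201 + (+0.883) = 10.08

pH = 10.08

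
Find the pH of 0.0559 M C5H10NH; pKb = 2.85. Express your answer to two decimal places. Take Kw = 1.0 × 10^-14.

C5H10NH + H2O ⇌ C5H10NH2+ + OH-
Kb = 10^(−2.85) = 1.41 × 10^-3
From the ICE table, Kb = x²/(0.0559 − x) = 1.41 × 10^-3.
Here C₀/Kb ≈ 39.6, so the small-x approximation fails. Use the quadratic:
x = [−0.00141 + √(0.00141² + 0.000315)]/2 = 8.20 × 10^-3 M
pOH = −log(8.20 × 10^-3) = 2.09; pH = 14.00 − 2.09 = 11.91

pH = 11.91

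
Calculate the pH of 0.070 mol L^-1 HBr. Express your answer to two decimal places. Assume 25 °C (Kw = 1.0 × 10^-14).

HBr is a strong acid and dissociates completely, so [H+] = 0.070 M.
pH = -log(0.07) = 1.15

pH = 1.15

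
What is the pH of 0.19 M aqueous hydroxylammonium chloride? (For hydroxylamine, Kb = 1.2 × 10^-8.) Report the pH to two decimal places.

pH = 3.40

NH3OH+ is the conjugate acid of the weak base NH2OH.
Ka = Kw/Kb = 1.0×10^-14 / 1.2 × 10^-8 = 8.33 × 10^-7
Ka = x²/(0.19 − x) = 8.33 × 10^-7
Assume x ≪ 0.19: x ≈ √(8.33 × 10^-7 × 0.19) = 3.98 × 10^-4 M
Check: 0.21% ionized — well under 5%, approximation valid.
pH = −log(3.98 × 10^-4) = 3.40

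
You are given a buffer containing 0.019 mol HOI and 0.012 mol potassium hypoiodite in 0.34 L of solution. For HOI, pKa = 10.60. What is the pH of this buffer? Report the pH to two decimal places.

Henderson–Hasselbalch: pH = pKa + log([OI-]/[HOI]) = 10.60 + log(0.012/0.019)
pH = 10.60 + (-0.200) = 10.40

pH = 10.40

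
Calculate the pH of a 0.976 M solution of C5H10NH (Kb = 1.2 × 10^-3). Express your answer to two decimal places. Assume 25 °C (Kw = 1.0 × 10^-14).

C5H10NH + H2O ⇌ C5H10NH2+ + OH-
Let x = [OH-] at equilibrium. Kb = x²/(0.976 − x).
Neglecting x in the denominator: x = √(1.2 × 10^-3 × 0.976) = 3.42 × 10^-2 M
(x/C₀ = 3.5% < 5%, so the approximation holds.)
pOH = 1.47, so pH = 14.00 − pOH = 12.53

pH = 12.53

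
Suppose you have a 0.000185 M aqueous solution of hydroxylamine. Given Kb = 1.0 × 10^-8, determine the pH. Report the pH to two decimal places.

pH = 8.13

NH2OH + H2O ⇌ NH3OH+ + OH-
Kb = [OH-]²/(0.000185 − [OH-]) = 1.0 × 10^-8
Since Kb ≪ C₀, [OH-] ≈ √(Kb·C₀) = 1.36 × 10^-6 M.
pOH = 5.87, so pH = 14.00 − pOH = 8.13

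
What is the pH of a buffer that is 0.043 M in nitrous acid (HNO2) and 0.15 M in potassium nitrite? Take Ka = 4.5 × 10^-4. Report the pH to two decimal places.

pKa = −log(4.5 × 10^-4) = 3.347
pH = pKa + log([A⁻]/[HA]) = 3.347 + log(0.15/0.043)
pH = 3.347 + (+0.543) = 3.89

pH = 3.89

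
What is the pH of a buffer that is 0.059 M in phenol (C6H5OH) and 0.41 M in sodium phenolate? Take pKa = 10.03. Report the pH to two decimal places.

Henderson–Hasselbalch: pH = pKa + log([C6H5O-]/[C6H5OH]) = 10.03 + log(0.41/0.059)
pH = 10.03 + (+0.842) = 10.87

pH = 10.87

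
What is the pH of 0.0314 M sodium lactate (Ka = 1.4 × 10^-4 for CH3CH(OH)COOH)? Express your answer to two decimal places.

CH3CH(OH)COO- is the conjugate base of the weak acid CH3CH(OH)COOH.
Kb = Kw/Ka = 1.0×10^-14 / 1.4 × 10^-4 = 7.14 × 10^-11
Kb = [OH-]²/(0.0314 − [OH-]) = 7.14 × 10^-11
Neglecting [OH-] in the denominator: [OH-] = √(7.14 × 10^-11 × 0.0314) = 1.50 × 10^-6 M
([OH-]/C₀ = 0.0048% < 5%, so the approximation holds.)
pOH = 5.82, so pH = 14.00 − pOH = 8.18

pH = 8.18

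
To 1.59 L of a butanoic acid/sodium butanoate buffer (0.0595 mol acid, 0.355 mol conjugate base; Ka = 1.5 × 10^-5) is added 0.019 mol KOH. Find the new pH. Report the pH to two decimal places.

OH- converts CH3(CH2)2COOH to CH3(CH2)2COO-: CH3(CH2)2COOH → 0.0405 mol, CH3(CH2)2COO- → 0.374 mol.
pKa = −log(1.5 × 10^-5) = 4.824
pH = pKa + log(n_CH3(CH2)2COO-/n_CH3(CH2)2COOH) = 4.824 + log(0.374/0.0405) = 4.824 + (+0.965)

pH = 5.79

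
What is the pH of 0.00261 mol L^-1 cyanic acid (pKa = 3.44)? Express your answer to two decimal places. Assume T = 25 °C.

pH = 3.09

HOCN ⇌ OCN- + H+
Ka = 10^(−3.44) = 3.63 × 10^-4
From the ICE table, Ka = [H+]²/(0.00261 − [H+]) = 3.63 × 10^-4.
[H+] is not negligible relative to C₀; solve [H+]² + 0.000363·[H+] − 9.47e-07 = 0.
[H+] = [−0.000363 + √(0.000363² + 3.79e-06)]/2 = 8.09 × 10^-4 M
pH = −log(8.09 × 10^-4) = 3.09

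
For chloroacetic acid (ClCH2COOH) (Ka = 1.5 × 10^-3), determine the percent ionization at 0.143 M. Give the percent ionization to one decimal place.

ClCH2COOH ⇌ ClCH2COO- + H+; let x = [H+] at equilibrium.
Solve x² + 0.0015x − 0.000214 = 0 → x = 1.39 × 10^-2 M
% ionization = x/C₀ × 100% = 1.39 × 10^-2/0.143 × 100% = 9.7%

9.7%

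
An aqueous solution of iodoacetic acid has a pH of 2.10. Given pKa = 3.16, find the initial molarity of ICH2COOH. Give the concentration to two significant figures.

C₀ = 9.9 × 10^-2 M

[H+] = 10^(-2.10) = 7.94 × 10^-3 M = x
Ka = 10^(−3.16) = 6.92 × 10^-4
Ka = x²/(C₀ − x) ⇒ C₀ = x + x²/Ka
C₀ = 7.94 × 10^-3 + (7.94 × 10^-3)²/(6.92 × 10^-4) = 9.90 × 10^-2 M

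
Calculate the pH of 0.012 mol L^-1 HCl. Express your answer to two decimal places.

HCl is a strong acid and dissociates completely, so [H+] = 0.012 M.
pH = -log(0.012) = 1.92

pH = 1.92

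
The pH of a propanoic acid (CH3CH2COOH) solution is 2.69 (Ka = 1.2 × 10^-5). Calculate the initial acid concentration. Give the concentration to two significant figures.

C₀ = 3.5 × 10^-1 M

[H+] = 10^(-2.69) = 2.04 × 10^-3 M = x
Ka = x²/(C₀ − x) ⇒ C₀ = x + x²/Ka
C₀ = 2.04 × 10^-3 + (2.04 × 10^-3)²/(1.2 × 10^-5) = 3.49 × 10^-1 M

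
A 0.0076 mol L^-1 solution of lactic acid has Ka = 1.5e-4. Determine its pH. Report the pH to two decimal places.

CH3CH(OH)COOH ⇌ CH3CH(OH)COO- + H+
From the ICE table, Ka = [H+]²/(0.0076 − [H+]) = 1.5 × 10^-4.
Here C₀/Ka ≈ 50.7, so the small-[H+] approximation fails. Use the quadratic:
[H+] = [−0.00015 + √(0.00015² + 4.56e-06)]/2 = 9.95 × 10^-4 M
pH = −log[H+] = −log(9.95 × 10^-4) = 3.00

pH = 3.00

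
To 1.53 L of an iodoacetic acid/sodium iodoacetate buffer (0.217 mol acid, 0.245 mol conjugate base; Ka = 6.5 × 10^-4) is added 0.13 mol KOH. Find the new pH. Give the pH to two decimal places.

After neutralization: n(ICH2COOH) = 0.087 mol, n(ICH2COO-) = 0.375 mol.
pKa = −log(6.5 × 10^-4) = 3.187
pH = pKa + log([A⁻]/[HA]) = 3.187 + log(0.375/0.087) = 3.187 +0.635

pH = 3.82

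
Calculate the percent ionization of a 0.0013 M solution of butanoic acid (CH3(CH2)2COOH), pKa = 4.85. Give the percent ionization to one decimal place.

9.9%

CH3(CH2)2COOH ⇌ CH3(CH2)2COO- + H+; let x = [H+] at equilibrium.
Ka = 10^(−4.85) = 1.41 × 10^-5
Solve x² + 1.41e-05x − 1.83e-08 = 0 → x = 1.29 × 10^-4 M
% ionization = x/C₀ × 100% = 1.29 × 10^-4/0.0013 × 100% = 9.9%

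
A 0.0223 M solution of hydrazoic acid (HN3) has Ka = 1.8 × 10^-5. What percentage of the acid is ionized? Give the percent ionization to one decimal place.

2.8%

HN3 ⇌ N3- + H+; let x = [H+] at equilibrium.
x ≈ √(Ka·C₀) = √(1.8 × 10^-5 × 0.0223) = 6.34 × 10^-4 M
% ionization = x/C₀ × 100% = 6.34 × 10^-4/0.0223 × 100% = 2.8%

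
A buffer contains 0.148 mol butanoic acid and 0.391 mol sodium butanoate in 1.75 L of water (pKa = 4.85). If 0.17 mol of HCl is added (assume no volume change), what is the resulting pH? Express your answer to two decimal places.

Added H+ converts CH3(CH2)2COO- to CH3(CH2)2COOH: CH3(CH2)2COOH → 0.318 mol, CH3(CH2)2COO- → 0.221 mol.
pH = pKa + log([A⁻]/[HA]) = 4.85 + log(0.221/0.318) = 4.85 -0.158

pH = 4.69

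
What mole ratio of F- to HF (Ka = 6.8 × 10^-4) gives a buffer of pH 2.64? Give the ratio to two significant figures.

ratio = 0.30

pKa = -log(6.8 × 10^-4) = 3.167
pH = pKa + log(r) ⇒ log(r) = 2.64 − 3.167 = -0.527
r = [F-]/[HF] = 10^(-0.527) = 0.297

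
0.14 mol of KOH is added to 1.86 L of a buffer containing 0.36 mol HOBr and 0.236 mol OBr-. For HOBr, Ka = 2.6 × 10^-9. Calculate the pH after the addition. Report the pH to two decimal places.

OH- converts HOBr to OBr-: HOBr → 0.22 mol, OBr- → 0.376 mol.
pKa = −log(2.6 × 10^-9) = 8.585
Henderson–Hasselbalch with mole ratio 0.376/0.22: pH = 8.585 + (+0.233)

pH = 8.82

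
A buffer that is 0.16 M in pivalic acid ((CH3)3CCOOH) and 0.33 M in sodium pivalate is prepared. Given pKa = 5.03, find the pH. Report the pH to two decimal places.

Henderson–Hasselbalch: pH = pKa + log([(CH3)3CCOO-]/[(CH3)3CCOOH]) = 5.03 + log(0.33/0.16)
pH = 5.03 + (+0.314) = 5.34

pH = 5.34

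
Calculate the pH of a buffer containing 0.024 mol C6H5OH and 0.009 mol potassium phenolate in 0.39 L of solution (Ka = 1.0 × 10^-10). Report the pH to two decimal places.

pH = 9.57

pKa = −log(1.0 × 10^-10) = 10.000
Henderson–Hasselbalch: pH = pKa + log([C6H5O-]/[C6H5OH]) = 10.000 + log(0.009/0.024)
pH = 10.000 + (-0.426) = 9.57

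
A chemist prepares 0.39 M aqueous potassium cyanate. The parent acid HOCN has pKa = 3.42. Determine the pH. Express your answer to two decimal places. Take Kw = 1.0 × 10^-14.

OCN- is the conjugate base of the weak acid HOCN.
Ka = 10^(−3.42) = 3.80 × 10^-4
Kb = Kw/Ka = 1.0×10^-14 / 3.80 × 10^-4 = 2.63 × 10^-11
Kb = x²/(0.39 − x) = 2.63 × 10^-11
Since Kb ≪ C₀, x ≈ √(Kb·C₀) = 3.20 × 10^-6 M.
pOH = 5.49, so pH = 14.00 − pOH = 8.51

pH = 8.51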